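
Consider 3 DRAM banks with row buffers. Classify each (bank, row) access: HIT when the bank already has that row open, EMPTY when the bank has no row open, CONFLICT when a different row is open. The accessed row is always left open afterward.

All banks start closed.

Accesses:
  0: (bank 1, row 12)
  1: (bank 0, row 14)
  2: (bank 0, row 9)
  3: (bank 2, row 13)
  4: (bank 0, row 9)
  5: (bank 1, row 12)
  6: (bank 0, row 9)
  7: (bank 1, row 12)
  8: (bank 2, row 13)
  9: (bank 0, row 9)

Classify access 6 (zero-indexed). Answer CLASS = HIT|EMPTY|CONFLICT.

  [0] b1 r12: no row ⇒ E
  [1] b0 r14: no row ⇒ E
  [2] b0 r9: had r14 ⇒ C
  [3] b2 r13: no row ⇒ E
  [4] b0 r9: had r9 ⇒ H
  [5] b1 r12: had r12 ⇒ H
  [6] b0 r9: had r9 ⇒ H
  [7] b1 r12: had r12 ⇒ H
  [8] b2 r13: had r13 ⇒ H
  [9] b0 r9: had r9 ⇒ H

CLASS = HIT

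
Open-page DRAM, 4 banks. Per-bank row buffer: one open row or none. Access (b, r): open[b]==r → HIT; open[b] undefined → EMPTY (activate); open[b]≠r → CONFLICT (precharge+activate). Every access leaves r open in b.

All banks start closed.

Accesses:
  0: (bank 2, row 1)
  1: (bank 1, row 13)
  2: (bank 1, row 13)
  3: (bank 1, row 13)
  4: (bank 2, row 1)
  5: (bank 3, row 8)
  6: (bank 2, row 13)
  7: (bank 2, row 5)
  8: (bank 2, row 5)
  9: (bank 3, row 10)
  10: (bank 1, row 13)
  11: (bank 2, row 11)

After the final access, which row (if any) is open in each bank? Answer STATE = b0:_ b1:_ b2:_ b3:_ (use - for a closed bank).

#0 (2,1) E
#1 (1,13) E
#2 (1,13) H  (was 13)
#3 (1,13) H  (was 13)
#4 (2,1) H  (was 1)
#5 (3,8) E
#6 (2,13) C  (was 1)
#7 (2,5) C  (was 13)
#8 (2,5) H  (was 5)
#9 (3,10) C  (was 8)
#10 (1,13) H  (was 13)
#11 (2,11) C  (was 5)

STATE = b0:- b1:13 b2:11 b3:10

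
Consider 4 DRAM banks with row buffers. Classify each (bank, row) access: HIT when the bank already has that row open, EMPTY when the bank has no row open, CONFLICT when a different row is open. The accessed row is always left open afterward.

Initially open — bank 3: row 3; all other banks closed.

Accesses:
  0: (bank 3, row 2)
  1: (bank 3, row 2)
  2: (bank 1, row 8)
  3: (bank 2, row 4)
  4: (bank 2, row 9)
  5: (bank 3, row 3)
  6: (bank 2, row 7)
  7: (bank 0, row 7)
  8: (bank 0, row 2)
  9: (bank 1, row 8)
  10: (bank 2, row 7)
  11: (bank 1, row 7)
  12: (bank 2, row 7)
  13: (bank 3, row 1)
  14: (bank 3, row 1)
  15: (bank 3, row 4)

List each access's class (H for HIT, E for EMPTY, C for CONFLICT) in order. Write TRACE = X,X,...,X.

TRACE = C,H,E,E,C,C,C,E,C,H,H,C,H,C,H,C

  [0] b3 r2: had r3 ⇒ C
  [1] b3 r2: had r2 ⇒ H
  [2] b1 r8: no row ⇒ E
  [3] b2 r4: no row ⇒ E
  [4] b2 r9: had r4 ⇒ C
  [5] b3 r3: had r2 ⇒ C
  [6] b2 r7: had r9 ⇒ C
  [7] b0 r7: no row ⇒ E
  [8] b0 r2: had r7 ⇒ C
  [9] b1 r8: had r8 ⇒ H
  [10] b2 r7: had r7 ⇒ H
  [11] b1 r7: had r8 ⇒ C
  [12] b2 r7: had r7 ⇒ H
  [13] b3 r1: had r3 ⇒ C
  [14] b3 r1: had r1 ⇒ H
  [15] b3 r4: had r1 ⇒ C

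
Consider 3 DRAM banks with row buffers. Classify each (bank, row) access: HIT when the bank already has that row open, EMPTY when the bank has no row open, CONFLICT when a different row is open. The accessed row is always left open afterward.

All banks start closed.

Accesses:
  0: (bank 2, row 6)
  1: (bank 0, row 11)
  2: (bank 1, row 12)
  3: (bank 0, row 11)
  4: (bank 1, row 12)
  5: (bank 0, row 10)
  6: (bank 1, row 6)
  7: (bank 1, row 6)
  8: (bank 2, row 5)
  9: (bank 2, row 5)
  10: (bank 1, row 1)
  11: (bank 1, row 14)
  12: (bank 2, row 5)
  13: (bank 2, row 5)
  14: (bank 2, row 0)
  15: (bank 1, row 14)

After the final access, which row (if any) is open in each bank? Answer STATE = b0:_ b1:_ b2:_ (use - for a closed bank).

STATE = b0:10 b1:14 b2:0

0: bank 2 row 6 — prev None → EMPTY
1: bank 0 row 11 — prev None → EMPTY
2: bank 1 row 12 — prev None → EMPTY
3: bank 0 row 11 — prev 11 → HIT
4: bank 1 row 12 — prev 12 → HIT
5: bank 0 row 10 — prev 11 → CONFLICT
6: bank 1 row 6 — prev 12 → CONFLICT
7: bank 1 row 6 — prev 6 → HIT
8: bank 2 row 5 — prev 6 → CONFLICT
9: bank 2 row 5 — prev 5 → HIT
10: bank 1 row 1 — prev 6 → CONFLICT
11: bank 1 row 14 — prev 1 → CONFLICT
12: bank 2 row 5 — prev 5 → HIT
13: bank 2 row 5 — prev 5 → HIT
14: bank 2 row 0 — prev 5 → CONFLICT
15: bank 1 row 14 — prev 14 → HIT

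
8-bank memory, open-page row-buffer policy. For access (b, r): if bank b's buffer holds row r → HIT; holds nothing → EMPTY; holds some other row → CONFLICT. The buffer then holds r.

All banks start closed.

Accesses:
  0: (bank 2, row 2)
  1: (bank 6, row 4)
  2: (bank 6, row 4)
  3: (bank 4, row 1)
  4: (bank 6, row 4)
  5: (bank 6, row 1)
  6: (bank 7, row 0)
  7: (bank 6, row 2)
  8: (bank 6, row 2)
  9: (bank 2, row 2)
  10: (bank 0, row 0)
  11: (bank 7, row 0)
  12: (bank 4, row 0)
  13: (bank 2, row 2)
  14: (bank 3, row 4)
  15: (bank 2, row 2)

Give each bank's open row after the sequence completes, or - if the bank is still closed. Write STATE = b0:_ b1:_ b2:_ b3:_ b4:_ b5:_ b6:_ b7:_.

STATE = b0:0 b1:- b2:2 b3:4 b4:0 b5:- b6:2 b7:0

#0 (2,2) E
#1 (6,4) E
#2 (6,4) H  (was 4)
#3 (4,1) E
#4 (6,4) H  (was 4)
#5 (6,1) C  (was 4)
#6 (7,0) E
#7 (6,2) C  (was 1)
#8 (6,2) H  (was 2)
#9 (2,2) H  (was 2)
#10 (0,0) E
#11 (7,0) H  (was 0)
#12 (4,0) C  (was 1)
#13 (2,2) H  (was 2)
#14 (3,4) E
#15 (2,2) H  (was 2)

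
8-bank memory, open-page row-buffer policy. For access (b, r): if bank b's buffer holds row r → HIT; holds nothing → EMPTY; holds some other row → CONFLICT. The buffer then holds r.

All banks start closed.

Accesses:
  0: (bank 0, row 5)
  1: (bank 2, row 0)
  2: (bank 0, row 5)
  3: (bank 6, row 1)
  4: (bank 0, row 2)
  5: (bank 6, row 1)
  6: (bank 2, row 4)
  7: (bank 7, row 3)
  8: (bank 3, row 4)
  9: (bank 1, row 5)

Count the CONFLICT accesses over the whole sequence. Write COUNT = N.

#0 (0,5) E
#1 (2,0) E
#2 (0,5) H  (was 5)
#3 (6,1) E
#4 (0,2) C  (was 5)
#5 (6,1) H  (was 1)
#6 (2,4) C  (was 0)
#7 (7,3) E
#8 (3,4) E
#9 (1,5) E

COUNT = 2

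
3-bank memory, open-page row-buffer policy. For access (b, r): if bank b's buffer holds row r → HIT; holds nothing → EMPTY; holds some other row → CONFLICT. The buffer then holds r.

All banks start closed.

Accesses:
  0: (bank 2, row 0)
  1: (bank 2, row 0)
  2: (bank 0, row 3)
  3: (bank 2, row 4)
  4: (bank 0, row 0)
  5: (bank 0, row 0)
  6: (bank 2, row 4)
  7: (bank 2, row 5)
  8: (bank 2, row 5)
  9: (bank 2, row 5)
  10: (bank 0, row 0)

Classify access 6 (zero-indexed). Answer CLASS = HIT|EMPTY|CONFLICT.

#0 (2,0) E
#1 (2,0) H  (was 0)
#2 (0,3) E
#3 (2,4) C  (was 0)
#4 (0,0) C  (was 3)
#5 (0,0) H  (was 0)
#6 (2,4) H  (was 4)
#7 (2,5) C  (was 4)
#8 (2,5) H  (was 5)
#9 (2,5) H  (was 5)
#10 (0,0) H  (was 0)

CLASS = HIT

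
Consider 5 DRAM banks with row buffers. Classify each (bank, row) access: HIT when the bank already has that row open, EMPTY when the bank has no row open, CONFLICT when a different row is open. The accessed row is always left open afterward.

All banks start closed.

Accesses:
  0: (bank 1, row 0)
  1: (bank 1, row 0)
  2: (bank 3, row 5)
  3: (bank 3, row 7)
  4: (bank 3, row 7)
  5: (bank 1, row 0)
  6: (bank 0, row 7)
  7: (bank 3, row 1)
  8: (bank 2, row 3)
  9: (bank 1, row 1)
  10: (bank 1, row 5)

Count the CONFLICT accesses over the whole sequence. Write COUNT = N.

COUNT = 4

#0 (1,0) E
#1 (1,0) H  (was 0)
#2 (3,5) E
#3 (3,7) C  (was 5)
#4 (3,7) H  (was 7)
#5 (1,0) H  (was 0)
#6 (0,7) E
#7 (3,1) C  (was 7)
#8 (2,3) E
#9 (1,1) C  (was 0)
#10 (1,5) C  (was 1)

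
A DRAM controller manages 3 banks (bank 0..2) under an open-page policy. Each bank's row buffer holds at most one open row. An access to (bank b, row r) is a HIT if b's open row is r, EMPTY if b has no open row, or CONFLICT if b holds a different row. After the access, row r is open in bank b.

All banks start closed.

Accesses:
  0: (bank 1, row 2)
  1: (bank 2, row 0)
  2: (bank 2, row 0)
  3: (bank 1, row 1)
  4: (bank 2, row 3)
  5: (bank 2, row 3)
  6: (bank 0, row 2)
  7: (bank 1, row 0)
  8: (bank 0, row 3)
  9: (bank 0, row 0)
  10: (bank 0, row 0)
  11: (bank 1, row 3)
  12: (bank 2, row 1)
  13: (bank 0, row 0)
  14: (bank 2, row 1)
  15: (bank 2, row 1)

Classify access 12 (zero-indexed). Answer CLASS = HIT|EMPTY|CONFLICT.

0: bank 1 row 2 — prev None → EMPTY
1: bank 2 row 0 — prev None → EMPTY
2: bank 2 row 0 — prev 0 → HIT
3: bank 1 row 1 — prev 2 → CONFLICT
4: bank 2 row 3 — prev 0 → CONFLICT
5: bank 2 row 3 — prev 3 → HIT
6: bank 0 row 2 — prev None → EMPTY
7: bank 1 row 0 — prev 1 → CONFLICT
8: bank 0 row 3 — prev 2 → CONFLICT
9: bank 0 row 0 — prev 3 → CONFLICT
10: bank 0 row 0 — prev 0 → HIT
11: bank 1 row 3 — prev 0 → CONFLICT
12: bank 2 row 1 — prev 3 → CONFLICT
13: bank 0 row 0 — prev 0 → HIT
14: bank 2 row 1 — prev 1 → HIT
15: bank 2 row 1 — prev 1 → HIT

CLASS = CONFLICT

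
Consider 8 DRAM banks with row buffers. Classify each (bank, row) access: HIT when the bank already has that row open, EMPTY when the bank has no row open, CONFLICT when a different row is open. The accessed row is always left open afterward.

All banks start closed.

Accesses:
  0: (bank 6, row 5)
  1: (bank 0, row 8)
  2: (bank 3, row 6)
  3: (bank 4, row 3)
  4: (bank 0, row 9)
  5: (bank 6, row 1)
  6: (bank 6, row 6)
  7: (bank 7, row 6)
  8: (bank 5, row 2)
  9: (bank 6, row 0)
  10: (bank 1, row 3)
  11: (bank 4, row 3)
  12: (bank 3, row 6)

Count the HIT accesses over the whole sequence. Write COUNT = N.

COUNT = 2

step 0: bank6 None->5 [EMPTY]
step 1: bank0 None->8 [EMPTY]
step 2: bank3 None->6 [EMPTY]
step 3: bank4 None->3 [EMPTY]
step 4: bank0 8->9 [CONFLICT]
step 5: bank6 5->1 [CONFLICT]
step 6: bank6 1->6 [CONFLICT]
step 7: bank7 None->6 [EMPTY]
step 8: bank5 None->2 [EMPTY]
step 9: bank6 6->0 [CONFLICT]
step 10: bank1 None->3 [EMPTY]
step 11: bank4 3->3 [HIT]
step 12: bank3 6->6 [HIT]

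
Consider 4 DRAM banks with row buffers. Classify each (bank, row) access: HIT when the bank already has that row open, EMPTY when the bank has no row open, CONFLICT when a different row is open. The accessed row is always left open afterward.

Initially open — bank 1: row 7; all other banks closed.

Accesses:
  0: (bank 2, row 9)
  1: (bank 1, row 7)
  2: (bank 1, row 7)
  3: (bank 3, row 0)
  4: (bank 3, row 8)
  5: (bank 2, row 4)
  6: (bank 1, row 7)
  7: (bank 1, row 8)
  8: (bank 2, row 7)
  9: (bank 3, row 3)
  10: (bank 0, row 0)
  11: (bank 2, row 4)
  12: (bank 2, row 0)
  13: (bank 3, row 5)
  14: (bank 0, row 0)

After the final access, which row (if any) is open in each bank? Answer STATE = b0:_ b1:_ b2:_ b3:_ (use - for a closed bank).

STATE = b0:0 b1:8 b2:0 b3:5

step 0: bank2 None->9 [EMPTY]
step 1: bank1 7->7 [HIT]
step 2: bank1 7->7 [HIT]
step 3: bank3 None->0 [EMPTY]
step 4: bank3 0->8 [CONFLICT]
step 5: bank2 9->4 [CONFLICT]
step 6: bank1 7->7 [HIT]
step 7: bank1 7->8 [CONFLICT]
step 8: bank2 4->7 [CONFLICT]
step 9: bank3 8->3 [CONFLICT]
step 10: bank0 None->0 [EMPTY]
step 11: bank2 7->4 [CONFLICT]
step 12: bank2 4->0 [CONFLICT]
step 13: bank3 3->5 [CONFLICT]
step 14: bank0 0->0 [HIT]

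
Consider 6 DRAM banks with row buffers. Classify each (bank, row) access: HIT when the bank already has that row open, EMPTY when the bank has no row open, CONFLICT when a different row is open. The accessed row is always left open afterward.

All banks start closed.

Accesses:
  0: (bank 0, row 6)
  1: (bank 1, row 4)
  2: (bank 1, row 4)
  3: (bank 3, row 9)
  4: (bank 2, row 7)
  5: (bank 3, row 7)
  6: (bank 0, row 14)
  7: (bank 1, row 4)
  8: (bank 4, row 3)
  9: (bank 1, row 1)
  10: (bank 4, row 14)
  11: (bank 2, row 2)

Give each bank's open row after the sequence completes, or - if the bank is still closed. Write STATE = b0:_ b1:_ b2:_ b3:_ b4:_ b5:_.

#0 (0,6) E
#1 (1,4) E
#2 (1,4) H  (was 4)
#3 (3,9) E
#4 (2,7) E
#5 (3,7) C  (was 9)
#6 (0,14) C  (was 6)
#7 (1,4) H  (was 4)
#8 (4,3) E
#9 (1,1) C  (was 4)
#10 (4,14) C  (was 3)
#11 (2,2) C  (was 7)

STATE = b0:14 b1:1 b2:2 b3:7 b4:14 b5:-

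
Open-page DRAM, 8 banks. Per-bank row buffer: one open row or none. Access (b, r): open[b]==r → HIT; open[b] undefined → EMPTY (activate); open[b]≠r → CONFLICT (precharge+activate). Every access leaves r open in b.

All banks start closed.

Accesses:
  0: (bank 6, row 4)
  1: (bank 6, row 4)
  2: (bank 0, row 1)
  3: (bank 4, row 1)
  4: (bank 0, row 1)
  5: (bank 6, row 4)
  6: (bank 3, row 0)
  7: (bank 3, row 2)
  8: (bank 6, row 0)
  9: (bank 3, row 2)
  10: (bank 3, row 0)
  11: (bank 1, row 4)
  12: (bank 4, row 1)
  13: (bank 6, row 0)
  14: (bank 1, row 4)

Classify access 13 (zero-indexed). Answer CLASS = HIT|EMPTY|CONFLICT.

CLASS = HIT

step 0: bank6 None->4 [EMPTY]
step 1: bank6 4->4 [HIT]
step 2: bank0 None->1 [EMPTY]
step 3: bank4 None->1 [EMPTY]
step 4: bank0 1->1 [HIT]
step 5: bank6 4->4 [HIT]
step 6: bank3 None->0 [EMPTY]
step 7: bank3 0->2 [CONFLICT]
step 8: bank6 4->0 [CONFLICT]
step 9: bank3 2->2 [HIT]
step 10: bank3 2->0 [CONFLICT]
step 11: bank1 None->4 [EMPTY]
step 12: bank4 1->1 [HIT]
step 13: bank6 0->0 [HIT]
step 14: bank1 4->4 [HIT]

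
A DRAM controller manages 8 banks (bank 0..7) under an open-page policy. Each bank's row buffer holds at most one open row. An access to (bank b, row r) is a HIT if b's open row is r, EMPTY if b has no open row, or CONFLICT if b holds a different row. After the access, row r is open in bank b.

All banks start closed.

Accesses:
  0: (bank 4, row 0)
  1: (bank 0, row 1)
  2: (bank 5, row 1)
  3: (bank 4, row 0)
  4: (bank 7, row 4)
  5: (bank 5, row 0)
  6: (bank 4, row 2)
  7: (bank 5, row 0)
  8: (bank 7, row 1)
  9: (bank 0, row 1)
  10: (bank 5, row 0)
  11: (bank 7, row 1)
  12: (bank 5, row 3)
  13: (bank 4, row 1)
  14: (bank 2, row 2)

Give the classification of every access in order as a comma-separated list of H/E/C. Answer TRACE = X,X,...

TRACE = E,E,E,H,E,C,C,H,C,H,H,H,C,C,E

#0 (4,0) E
#1 (0,1) E
#2 (5,1) E
#3 (4,0) H  (was 0)
#4 (7,4) E
#5 (5,0) C  (was 1)
#6 (4,2) C  (was 0)
#7 (5,0) H  (was 0)
#8 (7,1) C  (was 4)
#9 (0,1) H  (was 1)
#10 (5,0) H  (was 0)
#11 (7,1) H  (was 1)
#12 (5,3) C  (was 0)
#13 (4,1) C  (was 2)
#14 (2,2) E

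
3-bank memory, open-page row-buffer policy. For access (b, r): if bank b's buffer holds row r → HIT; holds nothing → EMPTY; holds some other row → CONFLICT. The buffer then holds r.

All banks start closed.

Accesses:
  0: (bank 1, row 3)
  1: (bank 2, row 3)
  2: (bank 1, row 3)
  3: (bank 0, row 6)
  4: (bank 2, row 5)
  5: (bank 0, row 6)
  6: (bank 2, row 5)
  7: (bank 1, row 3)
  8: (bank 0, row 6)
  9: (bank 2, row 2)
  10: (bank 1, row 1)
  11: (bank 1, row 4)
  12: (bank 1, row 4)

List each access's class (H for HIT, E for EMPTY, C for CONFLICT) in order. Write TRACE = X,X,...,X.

#0 (1,3) E
#1 (2,3) E
#2 (1,3) H  (was 3)
#3 (0,6) E
#4 (2,5) C  (was 3)
#5 (0,6) H  (was 6)
#6 (2,5) H  (was 5)
#7 (1,3) H  (was 3)
#8 (0,6) H  (was 6)
#9 (2,2) C  (was 5)
#10 (1,1) C  (was 3)
#11 (1,4) C  (was 1)
#12 (1,4) H  (was 4)

TRACE = E,E,H,E,C,H,H,H,H,C,C,C,H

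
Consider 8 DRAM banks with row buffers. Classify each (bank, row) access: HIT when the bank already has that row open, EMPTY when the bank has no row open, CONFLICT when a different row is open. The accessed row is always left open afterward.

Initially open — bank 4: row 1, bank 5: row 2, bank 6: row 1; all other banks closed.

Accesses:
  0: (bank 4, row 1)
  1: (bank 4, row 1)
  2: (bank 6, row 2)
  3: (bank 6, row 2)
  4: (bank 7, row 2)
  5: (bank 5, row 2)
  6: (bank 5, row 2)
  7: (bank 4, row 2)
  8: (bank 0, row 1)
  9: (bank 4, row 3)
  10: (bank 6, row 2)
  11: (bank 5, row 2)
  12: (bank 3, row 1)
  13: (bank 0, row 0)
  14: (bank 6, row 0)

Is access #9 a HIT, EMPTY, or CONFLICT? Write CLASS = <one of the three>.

  [0] b4 r1: had r1 ⇒ H
  [1] b4 r1: had r1 ⇒ H
  [2] b6 r2: had r1 ⇒ C
  [3] b6 r2: had r2 ⇒ H
  [4] b7 r2: no row ⇒ E
  [5] b5 r2: had r2 ⇒ H
  [6] b5 r2: had r2 ⇒ H
  [7] b4 r2: had r1 ⇒ C
  [8] b0 r1: no row ⇒ E
  [9] b4 r3: had r2 ⇒ C
  [10] b6 r2: had r2 ⇒ H
  [11] b5 r2: had r2 ⇒ H
  [12] b3 r1: no row ⇒ E
  [13] b0 r0: had r1 ⇒ C
  [14] b6 r0: had r2 ⇒ C

CLASS = CONFLICT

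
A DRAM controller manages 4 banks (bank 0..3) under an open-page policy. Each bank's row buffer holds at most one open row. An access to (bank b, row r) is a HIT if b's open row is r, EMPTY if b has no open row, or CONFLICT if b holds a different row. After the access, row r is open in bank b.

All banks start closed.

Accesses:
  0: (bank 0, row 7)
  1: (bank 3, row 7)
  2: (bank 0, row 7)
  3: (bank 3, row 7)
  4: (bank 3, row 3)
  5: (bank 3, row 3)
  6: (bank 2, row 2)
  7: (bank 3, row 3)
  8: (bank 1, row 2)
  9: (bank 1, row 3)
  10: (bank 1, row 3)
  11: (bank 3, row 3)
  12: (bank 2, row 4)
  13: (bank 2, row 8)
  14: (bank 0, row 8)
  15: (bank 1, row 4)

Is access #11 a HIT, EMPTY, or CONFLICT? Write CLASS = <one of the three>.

CLASS = HIT

0: bank 0 row 7 — prev None → EMPTY
1: bank 3 row 7 — prev None → EMPTY
2: bank 0 row 7 — prev 7 → HIT
3: bank 3 row 7 — prev 7 → HIT
4: bank 3 row 3 — prev 7 → CONFLICT
5: bank 3 row 3 — prev 3 → HIT
6: bank 2 row 2 — prev None → EMPTY
7: bank 3 row 3 — prev 3 → HIT
8: bank 1 row 2 — prev None → EMPTY
9: bank 1 row 3 — prev 2 → CONFLICT
10: bank 1 row 3 — prev 3 → HIT
11: bank 3 row 3 — prev 3 → HIT
12: bank 2 row 4 — prev 2 → CONFLICT
13: bank 2 row 8 — prev 4 → CONFLICT
14: bank 0 row 8 — prev 7 → CONFLICT
15: bank 1 row 4 — prev 3 → CONFLICT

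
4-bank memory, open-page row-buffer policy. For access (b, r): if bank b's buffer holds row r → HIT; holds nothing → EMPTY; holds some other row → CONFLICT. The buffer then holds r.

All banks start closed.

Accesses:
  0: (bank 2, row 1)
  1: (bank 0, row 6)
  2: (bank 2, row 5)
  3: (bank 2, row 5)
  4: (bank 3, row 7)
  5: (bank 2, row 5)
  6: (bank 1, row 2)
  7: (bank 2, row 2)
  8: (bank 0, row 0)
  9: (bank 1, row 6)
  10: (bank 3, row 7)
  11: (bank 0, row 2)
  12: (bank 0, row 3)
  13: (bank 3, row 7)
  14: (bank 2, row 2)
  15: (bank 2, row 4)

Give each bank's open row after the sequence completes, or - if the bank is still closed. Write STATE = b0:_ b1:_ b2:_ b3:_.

#0 (2,1) E
#1 (0,6) E
#2 (2,5) C  (was 1)
#3 (2,5) H  (was 5)
#4 (3,7) E
#5 (2,5) H  (was 5)
#6 (1,2) E
#7 (2,2) C  (was 5)
#8 (0,0) C  (was 6)
#9 (1,6) C  (was 2)
#10 (3,7) H  (was 7)
#11 (0,2) C  (was 0)
#12 (0,3) C  (was 2)
#13 (3,7) H  (was 7)
#14 (2,2) H  (was 2)
#15 (2,4) C  (was 2)

STATE = b0:3 b1:6 b2:4 b3:7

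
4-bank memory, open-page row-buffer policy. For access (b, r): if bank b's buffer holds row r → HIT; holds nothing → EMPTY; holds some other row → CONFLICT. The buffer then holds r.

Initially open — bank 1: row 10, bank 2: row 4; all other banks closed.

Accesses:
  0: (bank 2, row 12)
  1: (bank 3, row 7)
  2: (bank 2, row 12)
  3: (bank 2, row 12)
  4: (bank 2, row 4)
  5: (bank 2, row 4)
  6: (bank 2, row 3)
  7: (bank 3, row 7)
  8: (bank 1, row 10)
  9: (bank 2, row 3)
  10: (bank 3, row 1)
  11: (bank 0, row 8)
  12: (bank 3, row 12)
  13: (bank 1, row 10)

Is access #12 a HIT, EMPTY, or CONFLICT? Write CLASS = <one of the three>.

#0 (2,12) C  (was 4)
#1 (3,7) E
#2 (2,12) H  (was 12)
#3 (2,12) H  (was 12)
#4 (2,4) C  (was 12)
#5 (2,4) H  (was 4)
#6 (2,3) C  (was 4)
#7 (3,7) H  (was 7)
#8 (1,10) H  (was 10)
#9 (2,3) H  (was 3)
#10 (3,1) C  (was 7)
#11 (0,8) E
#12 (3,12) C  (was 1)
#13 (1,10) H  (was 10)

CLASS = CONFLICT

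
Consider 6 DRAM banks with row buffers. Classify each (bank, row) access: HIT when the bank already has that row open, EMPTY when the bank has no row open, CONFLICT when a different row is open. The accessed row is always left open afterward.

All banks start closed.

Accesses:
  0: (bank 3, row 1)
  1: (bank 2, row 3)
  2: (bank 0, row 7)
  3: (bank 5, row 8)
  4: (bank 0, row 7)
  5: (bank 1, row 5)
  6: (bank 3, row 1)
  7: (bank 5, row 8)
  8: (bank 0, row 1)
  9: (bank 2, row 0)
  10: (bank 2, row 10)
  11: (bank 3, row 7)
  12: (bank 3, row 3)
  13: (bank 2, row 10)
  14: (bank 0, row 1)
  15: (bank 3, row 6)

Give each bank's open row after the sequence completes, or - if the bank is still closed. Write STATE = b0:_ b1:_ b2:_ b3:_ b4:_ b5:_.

STATE = b0:1 b1:5 b2:10 b3:6 b4:- b5:8

0: bank 3 row 1 — prev None → EMPTY
1: bank 2 row 3 — prev None → EMPTY
2: bank 0 row 7 — prev None → EMPTY
3: bank 5 row 8 — prev None → EMPTY
4: bank 0 row 7 — prev 7 → HIT
5: bank 1 row 5 — prev None → EMPTY
6: bank 3 row 1 — prev 1 → HIT
7: bank 5 row 8 — prev 8 → HIT
8: bank 0 row 1 — prev 7 → CONFLICT
9: bank 2 row 0 — prev 3 → CONFLICT
10: bank 2 row 10 — prev 0 → CONFLICT
11: bank 3 row 7 — prev 1 → CONFLICT
12: bank 3 row 3 — prev 7 → CONFLICT
13: bank 2 row 10 — prev 10 → HIT
14: bank 0 row 1 — prev 1 → HIT
15: bank 3 row 6 — prev 3 → CONFLICT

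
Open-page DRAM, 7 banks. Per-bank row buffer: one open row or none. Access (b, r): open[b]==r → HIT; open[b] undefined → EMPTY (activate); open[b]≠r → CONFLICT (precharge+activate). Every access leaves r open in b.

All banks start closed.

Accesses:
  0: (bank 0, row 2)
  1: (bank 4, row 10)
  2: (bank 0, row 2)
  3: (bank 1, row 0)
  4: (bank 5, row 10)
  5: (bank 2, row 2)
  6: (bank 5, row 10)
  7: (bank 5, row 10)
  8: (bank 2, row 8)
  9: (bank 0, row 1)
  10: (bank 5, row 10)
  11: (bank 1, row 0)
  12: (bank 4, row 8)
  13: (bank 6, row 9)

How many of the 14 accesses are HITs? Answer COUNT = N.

COUNT = 5

step 0: bank0 None->2 [EMPTY]
step 1: bank4 None->10 [EMPTY]
step 2: bank0 2->2 [HIT]
step 3: bank1 None->0 [EMPTY]
step 4: bank5 None->10 [EMPTY]
step 5: bank2 None->2 [EMPTY]
step 6: bank5 10->10 [HIT]
step 7: bank5 10->10 [HIT]
step 8: bank2 2->8 [CONFLICT]
step 9: bank0 2->1 [CONFLICT]
step 10: bank5 10->10 [HIT]
step 11: bank1 0->0 [HIT]
step 12: bank4 10->8 [CONFLICT]
step 13: bank6 None->9 [EMPTY]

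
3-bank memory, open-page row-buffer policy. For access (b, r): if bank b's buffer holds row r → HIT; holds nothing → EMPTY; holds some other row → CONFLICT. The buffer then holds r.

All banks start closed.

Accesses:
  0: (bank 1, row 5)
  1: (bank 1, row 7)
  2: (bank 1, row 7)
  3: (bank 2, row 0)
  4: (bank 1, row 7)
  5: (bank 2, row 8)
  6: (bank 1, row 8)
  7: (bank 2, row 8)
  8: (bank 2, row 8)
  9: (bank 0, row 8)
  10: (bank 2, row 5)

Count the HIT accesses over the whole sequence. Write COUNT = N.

COUNT = 4

0: bank 1 row 5 — prev None → EMPTY
1: bank 1 row 7 — prev 5 → CONFLICT
2: bank 1 row 7 — prev 7 → HIT
3: bank 2 row 0 — prev None → EMPTY
4: bank 1 row 7 — prev 7 → HIT
5: bank 2 row 8 — prev 0 → CONFLICT
6: bank 1 row 8 — prev 7 → CONFLICT
7: bank 2 row 8 — prev 8 → HIT
8: bank 2 row 8 — prev 8 → HIT
9: bank 0 row 8 — prev None → EMPTY
10: bank 2 row 5 — prev 8 → CONFLICT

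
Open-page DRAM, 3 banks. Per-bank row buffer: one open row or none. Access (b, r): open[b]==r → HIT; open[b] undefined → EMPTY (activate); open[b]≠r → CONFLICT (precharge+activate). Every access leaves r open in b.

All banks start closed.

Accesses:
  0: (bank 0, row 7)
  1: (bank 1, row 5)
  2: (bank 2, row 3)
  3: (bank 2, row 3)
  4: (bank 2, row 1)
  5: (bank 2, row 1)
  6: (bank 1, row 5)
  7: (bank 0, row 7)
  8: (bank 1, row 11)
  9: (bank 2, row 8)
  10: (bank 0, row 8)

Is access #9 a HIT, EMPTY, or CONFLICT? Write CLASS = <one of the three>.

0: bank 0 row 7 — prev None → EMPTY
1: bank 1 row 5 — prev None → EMPTY
2: bank 2 row 3 — prev None → EMPTY
3: bank 2 row 3 — prev 3 → HIT
4: bank 2 row 1 — prev 3 → CONFLICT
5: bank 2 row 1 — prev 1 → HIT
6: bank 1 row 5 — prev 5 → HIT
7: bank 0 row 7 — prev 7 → HIT
8: bank 1 row 11 — prev 5 → CONFLICT
9: bank 2 row 8 — prev 1 → CONFLICT
10: bank 0 row 8 — prev 7 → CONFLICT

CLASS = CONFLICT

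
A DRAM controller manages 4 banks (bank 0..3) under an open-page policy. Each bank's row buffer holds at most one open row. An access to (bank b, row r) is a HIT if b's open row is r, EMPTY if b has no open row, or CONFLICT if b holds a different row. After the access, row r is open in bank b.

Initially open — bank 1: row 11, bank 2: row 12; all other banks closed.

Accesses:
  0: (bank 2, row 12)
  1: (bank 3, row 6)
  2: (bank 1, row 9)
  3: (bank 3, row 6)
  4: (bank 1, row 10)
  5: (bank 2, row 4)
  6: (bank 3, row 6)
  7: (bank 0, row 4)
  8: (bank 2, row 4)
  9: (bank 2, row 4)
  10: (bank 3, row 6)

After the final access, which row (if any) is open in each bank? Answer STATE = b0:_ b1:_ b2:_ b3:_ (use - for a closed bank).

#0 (2,12) H  (was 12)
#1 (3,6) E
#2 (1,9) C  (was 11)
#3 (3,6) H  (was 6)
#4 (1,10) C  (was 9)
#5 (2,4) C  (was 12)
#6 (3,6) H  (was 6)
#7 (0,4) E
#8 (2,4) H  (was 4)
#9 (2,4) H  (was 4)
#10 (3,6) H  (was 6)

STATE = b0:4 b1:10 b2:4 b3:6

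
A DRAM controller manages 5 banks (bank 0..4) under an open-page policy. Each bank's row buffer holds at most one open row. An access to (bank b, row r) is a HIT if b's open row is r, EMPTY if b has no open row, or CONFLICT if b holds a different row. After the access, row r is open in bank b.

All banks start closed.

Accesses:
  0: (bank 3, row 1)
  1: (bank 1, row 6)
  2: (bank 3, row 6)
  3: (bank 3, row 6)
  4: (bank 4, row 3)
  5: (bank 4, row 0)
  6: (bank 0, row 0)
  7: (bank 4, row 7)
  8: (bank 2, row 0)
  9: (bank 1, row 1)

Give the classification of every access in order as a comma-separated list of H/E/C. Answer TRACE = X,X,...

step 0: bank3 None->1 [EMPTY]
step 1: bank1 None->6 [EMPTY]
step 2: bank3 1->6 [CONFLICT]
step 3: bank3 6->6 [HIT]
step 4: bank4 None->3 [EMPTY]
step 5: bank4 3->0 [CONFLICT]
step 6: bank0 None->0 [EMPTY]
step 7: bank4 0->7 [CONFLICT]
step 8: bank2 None->0 [EMPTY]
step 9: bank1 6->1 [CONFLICT]

TRACE = E,E,C,H,E,C,E,C,E,C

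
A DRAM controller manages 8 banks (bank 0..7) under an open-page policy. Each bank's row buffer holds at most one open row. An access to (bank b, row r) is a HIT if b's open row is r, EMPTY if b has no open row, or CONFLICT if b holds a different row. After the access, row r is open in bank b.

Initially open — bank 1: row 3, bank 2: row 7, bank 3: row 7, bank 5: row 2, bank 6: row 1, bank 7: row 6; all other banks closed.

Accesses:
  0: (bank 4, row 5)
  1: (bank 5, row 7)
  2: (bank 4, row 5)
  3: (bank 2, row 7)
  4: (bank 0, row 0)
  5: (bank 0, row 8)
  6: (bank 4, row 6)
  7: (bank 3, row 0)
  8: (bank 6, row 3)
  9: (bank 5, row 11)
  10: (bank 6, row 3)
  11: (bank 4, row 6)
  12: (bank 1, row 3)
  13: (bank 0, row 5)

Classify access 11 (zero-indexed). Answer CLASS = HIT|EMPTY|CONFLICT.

0: bank 4 row 5 — prev None → EMPTY
1: bank 5 row 7 — prev 2 → CONFLICT
2: bank 4 row 5 — prev 5 → HIT
3: bank 2 row 7 — prev 7 → HIT
4: bank 0 row 0 — prev None → EMPTY
5: bank 0 row 8 — prev 0 → CONFLICT
6: bank 4 row 6 — prev 5 → CONFLICT
7: bank 3 row 0 — prev 7 → CONFLICT
8: bank 6 row 3 — prev 1 → CONFLICT
9: bank 5 row 11 — prev 7 → CONFLICT
10: bank 6 row 3 — prev 3 → HIT
11: bank 4 row 6 — prev 6 → HIT
12: bank 1 row 3 — prev 3 → HIT
13: bank 0 row 5 — prev 8 → CONFLICT

CLASS = HIT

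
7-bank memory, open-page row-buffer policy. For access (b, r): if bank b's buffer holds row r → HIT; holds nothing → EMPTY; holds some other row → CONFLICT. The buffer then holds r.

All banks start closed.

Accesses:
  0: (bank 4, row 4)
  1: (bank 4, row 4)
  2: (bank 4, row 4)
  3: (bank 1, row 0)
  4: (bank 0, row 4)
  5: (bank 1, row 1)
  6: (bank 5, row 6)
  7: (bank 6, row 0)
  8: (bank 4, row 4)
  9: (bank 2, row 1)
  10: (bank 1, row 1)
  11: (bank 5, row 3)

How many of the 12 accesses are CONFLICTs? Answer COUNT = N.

0: bank 4 row 4 — prev None → EMPTY
1: bank 4 row 4 — prev 4 → HIT
2: bank 4 row 4 — prev 4 → HIT
3: bank 1 row 0 — prev None → EMPTY
4: bank 0 row 4 — prev None → EMPTY
5: bank 1 row 1 — prev 0 → CONFLICT
6: bank 5 row 6 — prev None → EMPTY
7: bank 6 row 0 — prev None → EMPTY
8: bank 4 row 4 — prev 4 → HIT
9: bank 2 row 1 — prev None → EMPTY
10: bank 1 row 1 — prev 1 → HIT
11: bank 5 row 3 — prev 6 → CONFLICT

COUNT = 2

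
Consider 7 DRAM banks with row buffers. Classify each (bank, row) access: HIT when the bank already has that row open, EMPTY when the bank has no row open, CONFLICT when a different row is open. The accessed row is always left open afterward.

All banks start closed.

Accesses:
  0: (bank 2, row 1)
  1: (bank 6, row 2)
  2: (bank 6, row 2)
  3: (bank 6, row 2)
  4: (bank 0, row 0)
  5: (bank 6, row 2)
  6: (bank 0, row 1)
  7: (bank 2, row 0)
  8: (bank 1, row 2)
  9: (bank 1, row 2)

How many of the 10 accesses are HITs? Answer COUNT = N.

COUNT = 4

step 0: bank2 None->1 [EMPTY]
step 1: bank6 None->2 [EMPTY]
step 2: bank6 2->2 [HIT]
step 3: bank6 2->2 [HIT]
step 4: bank0 None->0 [EMPTY]
step 5: bank6 2->2 [HIT]
step 6: bank0 0->1 [CONFLICT]
step 7: bank2 1->0 [CONFLICT]
step 8: bank1 None->2 [EMPTY]
step 9: bank1 2->2 [HIT]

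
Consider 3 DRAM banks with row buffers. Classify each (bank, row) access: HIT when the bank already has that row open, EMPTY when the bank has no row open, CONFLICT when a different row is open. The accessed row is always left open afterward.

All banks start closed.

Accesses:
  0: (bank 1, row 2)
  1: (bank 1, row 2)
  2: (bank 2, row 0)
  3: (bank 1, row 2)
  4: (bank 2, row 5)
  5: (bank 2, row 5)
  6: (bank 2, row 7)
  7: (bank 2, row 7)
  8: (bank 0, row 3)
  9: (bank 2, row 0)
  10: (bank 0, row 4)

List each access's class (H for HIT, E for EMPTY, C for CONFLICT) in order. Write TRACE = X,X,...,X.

#0 (1,2) E
#1 (1,2) H  (was 2)
#2 (2,0) E
#3 (1,2) H  (was 2)
#4 (2,5) C  (was 0)
#5 (2,5) H  (was 5)
#6 (2,7) C  (was 5)
#7 (2,7) H  (was 7)
#8 (0,3) E
#9 (2,0) C  (was 7)
#10 (0,4) C  (was 3)

TRACE = E,H,E,H,C,H,C,H,E,C,C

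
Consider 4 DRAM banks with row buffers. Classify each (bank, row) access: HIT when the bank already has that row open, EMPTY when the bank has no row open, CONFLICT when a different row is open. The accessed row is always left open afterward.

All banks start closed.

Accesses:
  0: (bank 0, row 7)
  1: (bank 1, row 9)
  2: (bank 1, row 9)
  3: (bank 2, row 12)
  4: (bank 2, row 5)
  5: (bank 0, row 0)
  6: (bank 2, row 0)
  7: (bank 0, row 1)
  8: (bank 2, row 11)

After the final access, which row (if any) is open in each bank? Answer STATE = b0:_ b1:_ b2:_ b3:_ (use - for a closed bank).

STATE = b0:1 b1:9 b2:11 b3:-

#0 (0,7) E
#1 (1,9) E
#2 (1,9) H  (was 9)
#3 (2,12) E
#4 (2,5) C  (was 12)
#5 (0,0) C  (was 7)
#6 (2,0) C  (was 5)
#7 (0,1) C  (was 0)
#8 (2,11) C  (was 0)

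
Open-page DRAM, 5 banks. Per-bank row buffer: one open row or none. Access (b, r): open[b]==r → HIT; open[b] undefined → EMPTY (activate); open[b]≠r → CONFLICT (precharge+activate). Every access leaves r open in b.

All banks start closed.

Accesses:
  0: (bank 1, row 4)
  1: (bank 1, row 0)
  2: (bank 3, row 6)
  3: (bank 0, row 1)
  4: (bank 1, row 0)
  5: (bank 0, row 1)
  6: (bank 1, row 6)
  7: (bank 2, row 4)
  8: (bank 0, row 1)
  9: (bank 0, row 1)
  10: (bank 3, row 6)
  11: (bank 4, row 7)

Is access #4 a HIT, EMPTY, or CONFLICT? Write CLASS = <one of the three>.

  [0] b1 r4: no row ⇒ E
  [1] b1 r0: had r4 ⇒ C
  [2] b3 r6: no row ⇒ E
  [3] b0 r1: no row ⇒ E
  [4] b1 r0: had r0 ⇒ H
  [5] b0 r1: had r1 ⇒ H
  [6] b1 r6: had r0 ⇒ C
  [7] b2 r4: no row ⇒ E
  [8] b0 r1: had r1 ⇒ H
  [9] b0 r1: had r1 ⇒ H
  [10] b3 r6: had r6 ⇒ H
  [11] b4 r7: no row ⇒ E

CLASS = HIT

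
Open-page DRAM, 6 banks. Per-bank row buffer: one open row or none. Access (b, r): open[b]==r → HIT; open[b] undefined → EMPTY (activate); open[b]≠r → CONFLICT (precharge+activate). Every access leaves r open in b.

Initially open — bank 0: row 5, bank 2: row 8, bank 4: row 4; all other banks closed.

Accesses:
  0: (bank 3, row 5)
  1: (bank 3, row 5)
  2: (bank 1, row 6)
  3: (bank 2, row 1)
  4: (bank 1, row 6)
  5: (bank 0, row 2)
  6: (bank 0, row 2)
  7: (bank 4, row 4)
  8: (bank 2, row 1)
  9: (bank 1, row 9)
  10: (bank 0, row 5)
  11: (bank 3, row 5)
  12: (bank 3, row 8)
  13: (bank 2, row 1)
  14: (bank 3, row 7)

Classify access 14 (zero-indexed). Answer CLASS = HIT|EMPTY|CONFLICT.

step 0: bank3 None->5 [EMPTY]
step 1: bank3 5->5 [HIT]
step 2: bank1 None->6 [EMPTY]
step 3: bank2 8->1 [CONFLICT]
step 4: bank1 6->6 [HIT]
step 5: bank0 5->2 [CONFLICT]
step 6: bank0 2->2 [HIT]
step 7: bank4 4->4 [HIT]
step 8: bank2 1->1 [HIT]
step 9: bank1 6->9 [CONFLICT]
step 10: bank0 2->5 [CONFLICT]
step 11: bank3 5->5 [HIT]
step 12: bank3 5->8 [CONFLICT]
step 13: bank2 1->1 [HIT]
step 14: bank3 8->7 [CONFLICT]

CLASS = CONFLICT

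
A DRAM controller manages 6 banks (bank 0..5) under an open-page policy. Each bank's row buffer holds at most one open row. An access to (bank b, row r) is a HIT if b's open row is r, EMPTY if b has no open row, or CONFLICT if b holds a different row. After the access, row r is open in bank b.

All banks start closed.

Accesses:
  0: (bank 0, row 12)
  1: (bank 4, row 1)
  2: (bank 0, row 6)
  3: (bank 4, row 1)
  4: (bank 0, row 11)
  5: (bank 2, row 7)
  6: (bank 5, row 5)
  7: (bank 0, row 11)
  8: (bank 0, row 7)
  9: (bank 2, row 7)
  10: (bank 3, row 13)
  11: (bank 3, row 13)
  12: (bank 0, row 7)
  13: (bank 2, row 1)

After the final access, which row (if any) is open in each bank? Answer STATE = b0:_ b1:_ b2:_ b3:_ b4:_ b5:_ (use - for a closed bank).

STATE = b0:7 b1:- b2:1 b3:13 b4:1 b5:5

  [0] b0 r12: no row ⇒ E
  [1] b4 r1: no row ⇒ E
  [2] b0 r6: had r12 ⇒ C
  [3] b4 r1: had r1 ⇒ H
  [4] b0 r11: had r6 ⇒ C
  [5] b2 r7: no row ⇒ E
  [6] b5 r5: no row ⇒ E
  [7] b0 r11: had r11 ⇒ H
  [8] b0 r7: had r11 ⇒ C
  [9] b2 r7: had r7 ⇒ H
  [10] b3 r13: no row ⇒ E
  [11] b3 r13: had r13 ⇒ H
  [12] b0 r7: had r7 ⇒ H
  [13] b2 r1: had r7 ⇒ C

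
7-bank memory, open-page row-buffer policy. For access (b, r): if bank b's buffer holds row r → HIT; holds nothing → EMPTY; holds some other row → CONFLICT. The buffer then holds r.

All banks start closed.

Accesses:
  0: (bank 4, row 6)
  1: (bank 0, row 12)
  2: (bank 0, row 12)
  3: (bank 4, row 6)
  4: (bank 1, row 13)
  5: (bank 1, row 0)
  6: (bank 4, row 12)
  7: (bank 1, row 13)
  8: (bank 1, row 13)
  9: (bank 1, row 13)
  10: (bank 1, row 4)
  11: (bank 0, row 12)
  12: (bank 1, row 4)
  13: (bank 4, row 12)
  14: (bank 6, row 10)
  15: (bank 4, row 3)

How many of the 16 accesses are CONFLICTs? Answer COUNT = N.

COUNT = 5

step 0: bank4 None->6 [EMPTY]
step 1: bank0 None->12 [EMPTY]
step 2: bank0 12->12 [HIT]
step 3: bank4 6->6 [HIT]
step 4: bank1 None->13 [EMPTY]
step 5: bank1 13->0 [CONFLICT]
step 6: bank4 6->12 [CONFLICT]
step 7: bank1 0->13 [CONFLICT]
step 8: bank1 13->13 [HIT]
step 9: bank1 13->13 [HIT]
step 10: bank1 13->4 [CONFLICT]
step 11: bank0 12->12 [HIT]
step 12: bank1 4->4 [HIT]
step 13: bank4 12->12 [HIT]
step 14: bank6 None->10 [EMPTY]
step 15: bank4 12->3 [CONFLICT]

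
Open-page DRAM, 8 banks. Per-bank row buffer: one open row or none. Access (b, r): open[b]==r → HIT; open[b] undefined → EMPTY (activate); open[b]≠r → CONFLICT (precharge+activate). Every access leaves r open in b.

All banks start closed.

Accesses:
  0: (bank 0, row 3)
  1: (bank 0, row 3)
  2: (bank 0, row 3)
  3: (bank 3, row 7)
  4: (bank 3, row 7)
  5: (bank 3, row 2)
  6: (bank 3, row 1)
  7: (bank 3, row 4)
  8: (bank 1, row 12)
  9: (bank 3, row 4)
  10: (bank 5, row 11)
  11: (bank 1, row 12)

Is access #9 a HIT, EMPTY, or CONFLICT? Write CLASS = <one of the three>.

step 0: bank0 None->3 [EMPTY]
step 1: bank0 3->3 [HIT]
step 2: bank0 3->3 [HIT]
step 3: bank3 None->7 [EMPTY]
step 4: bank3 7->7 [HIT]
step 5: bank3 7->2 [CONFLICT]
step 6: bank3 2->1 [CONFLICT]
step 7: bank3 1->4 [CONFLICT]
step 8: bank1 None->12 [EMPTY]
step 9: bank3 4->4 [HIT]
step 10: bank5 None->11 [EMPTY]
step 11: bank1 12->12 [HIT]

CLASS = HIT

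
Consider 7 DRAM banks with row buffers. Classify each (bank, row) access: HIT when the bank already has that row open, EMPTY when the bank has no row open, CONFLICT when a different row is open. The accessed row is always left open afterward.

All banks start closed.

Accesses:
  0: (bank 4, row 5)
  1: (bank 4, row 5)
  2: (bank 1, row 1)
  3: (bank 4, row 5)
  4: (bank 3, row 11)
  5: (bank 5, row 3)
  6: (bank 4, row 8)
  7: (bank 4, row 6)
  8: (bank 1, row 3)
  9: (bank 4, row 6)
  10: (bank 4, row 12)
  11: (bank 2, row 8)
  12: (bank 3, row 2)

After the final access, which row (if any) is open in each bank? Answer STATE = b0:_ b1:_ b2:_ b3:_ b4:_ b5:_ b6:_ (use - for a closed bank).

step 0: bank4 None->5 [EMPTY]
step 1: bank4 5->5 [HIT]
step 2: bank1 None->1 [EMPTY]
step 3: bank4 5->5 [HIT]
step 4: bank3 None->11 [EMPTY]
step 5: bank5 None->3 [EMPTY]
step 6: bank4 5->8 [CONFLICT]
step 7: bank4 8->6 [CONFLICT]
step 8: bank1 1->3 [CONFLICT]
step 9: bank4 6->6 [HIT]
step 10: bank4 6->12 [CONFLICT]
step 11: bank2 None->8 [EMPTY]
step 12: bank3 11->2 [CONFLICT]

STATE = b0:- b1:3 b2:8 b3:2 b4:12 b5:3 b6:-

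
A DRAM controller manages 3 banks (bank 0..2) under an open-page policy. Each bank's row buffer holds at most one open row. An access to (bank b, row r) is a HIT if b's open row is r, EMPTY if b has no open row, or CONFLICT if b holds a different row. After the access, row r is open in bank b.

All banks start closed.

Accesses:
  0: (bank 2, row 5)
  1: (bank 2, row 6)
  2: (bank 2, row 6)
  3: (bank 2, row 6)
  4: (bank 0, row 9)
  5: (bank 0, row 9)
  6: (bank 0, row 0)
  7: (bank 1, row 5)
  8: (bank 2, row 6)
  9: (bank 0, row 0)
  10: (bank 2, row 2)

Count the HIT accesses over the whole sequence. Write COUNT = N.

#0 (2,5) E
#1 (2,6) C  (was 5)
#2 (2,6) H  (was 6)
#3 (2,6) H  (was 6)
#4 (0,9) E
#5 (0,9) H  (was 9)
#6 (0,0) C  (was 9)
#7 (1,5) E
#8 (2,6) H  (was 6)
#9 (0,0) H  (was 0)
#10 (2,2) C  (was 6)

COUNT = 5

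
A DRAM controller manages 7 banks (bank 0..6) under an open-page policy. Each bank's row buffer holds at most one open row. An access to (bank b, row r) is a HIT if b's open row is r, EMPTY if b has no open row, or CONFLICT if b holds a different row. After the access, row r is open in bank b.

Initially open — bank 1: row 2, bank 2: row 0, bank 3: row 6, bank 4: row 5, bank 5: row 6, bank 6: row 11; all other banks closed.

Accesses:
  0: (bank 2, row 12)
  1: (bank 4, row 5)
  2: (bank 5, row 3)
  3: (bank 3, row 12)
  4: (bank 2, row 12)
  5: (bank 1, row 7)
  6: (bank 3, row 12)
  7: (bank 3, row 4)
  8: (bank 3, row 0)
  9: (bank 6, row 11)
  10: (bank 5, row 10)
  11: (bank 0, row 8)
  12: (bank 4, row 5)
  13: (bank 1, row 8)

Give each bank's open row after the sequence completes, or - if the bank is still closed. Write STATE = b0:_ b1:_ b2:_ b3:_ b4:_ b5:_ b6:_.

STATE = b0:8 b1:8 b2:12 b3:0 b4:5 b5:10 b6:11

0: bank 2 row 12 — prev 0 → CONFLICT
1: bank 4 row 5 — prev 5 → HIT
2: bank 5 row 3 — prev 6 → CONFLICT
3: bank 3 row 12 — prev 6 → CONFLICT
4: bank 2 row 12 — prev 12 → HIT
5: bank 1 row 7 — prev 2 → CONFLICT
6: bank 3 row 12 — prev 12 → HIT
7: bank 3 row 4 — prev 12 → CONFLICT
8: bank 3 row 0 — prev 4 → CONFLICT
9: bank 6 row 11 — prev 11 → HIT
10: bank 5 row 10 — prev 3 → CONFLICT
11: bank 0 row 8 — prev None → EMPTY
12: bank 4 row 5 — prev 5 → HIT
13: bank 1 row 8 — prev 7 → CONFLICT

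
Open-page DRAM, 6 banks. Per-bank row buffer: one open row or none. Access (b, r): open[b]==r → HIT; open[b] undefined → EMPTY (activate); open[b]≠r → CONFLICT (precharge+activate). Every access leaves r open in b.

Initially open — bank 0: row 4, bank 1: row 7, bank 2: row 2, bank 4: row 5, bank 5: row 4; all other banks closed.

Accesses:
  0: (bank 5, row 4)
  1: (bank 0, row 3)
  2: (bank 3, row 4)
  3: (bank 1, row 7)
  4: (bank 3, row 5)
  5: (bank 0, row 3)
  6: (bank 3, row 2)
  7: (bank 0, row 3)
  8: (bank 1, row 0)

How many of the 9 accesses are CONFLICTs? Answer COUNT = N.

COUNT = 4

step 0: bank5 4->4 [HIT]
step 1: bank0 4->3 [CONFLICT]
step 2: bank3 None->4 [EMPTY]
step 3: bank1 7->7 [HIT]
step 4: bank3 4->5 [CONFLICT]
step 5: bank0 3->3 [HIT]
step 6: bank3 5->2 [CONFLICT]
step 7: bank0 3->3 [HIT]
step 8: bank1 7->0 [CONFLICT]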